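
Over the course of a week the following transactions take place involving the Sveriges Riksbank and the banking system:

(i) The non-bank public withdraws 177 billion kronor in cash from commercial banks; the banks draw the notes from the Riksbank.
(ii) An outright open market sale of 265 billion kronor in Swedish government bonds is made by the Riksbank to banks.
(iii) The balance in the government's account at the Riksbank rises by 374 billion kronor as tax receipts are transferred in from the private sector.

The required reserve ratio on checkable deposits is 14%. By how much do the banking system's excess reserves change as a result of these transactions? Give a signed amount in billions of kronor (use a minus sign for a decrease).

-738.86 billion

Currency withdrawal 177 billion kronor: reserves −177B, deposits −177B.
OMO sale (to banks) 265 billion kronor: reserves −265B, deposits 0.
Government account inflow 374 billion kronor: reserves −374B, deposits −374B.
Totals: Δreserves = −816B, Δdeposits = −551B.
Δrequired reserves = 14% × −551B = −77.14B.
Δexcess reserves = Δreserves − Δrequired = −816B − (−77.14B) = -738.86 billion.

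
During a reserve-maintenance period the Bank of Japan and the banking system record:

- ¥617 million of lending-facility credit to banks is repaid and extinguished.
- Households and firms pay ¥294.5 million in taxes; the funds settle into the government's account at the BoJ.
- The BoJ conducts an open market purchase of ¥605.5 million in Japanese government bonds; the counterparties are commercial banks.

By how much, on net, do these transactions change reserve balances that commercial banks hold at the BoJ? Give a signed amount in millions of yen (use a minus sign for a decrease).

BoJ balance sheet:
  Assets:      Securities +¥605.5M, Loans to banks −¥617M
  Liabilities: Bank reserves −¥306M, Government deposits +¥294.5M
So the change in reserve balances that commercial banks hold at the BoJ is -¥306 million.

-¥306 million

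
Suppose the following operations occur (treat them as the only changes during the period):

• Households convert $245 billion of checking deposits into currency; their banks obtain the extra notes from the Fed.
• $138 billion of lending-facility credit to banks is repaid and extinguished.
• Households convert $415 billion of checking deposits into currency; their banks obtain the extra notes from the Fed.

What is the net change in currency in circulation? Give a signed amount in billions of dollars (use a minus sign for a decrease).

+$660 billion

Fed balance sheet:
  Assets:      Loans to banks −$138B
  Liabilities: Bank reserves −$798B, Currency in circulation +$660B
Commercial banking system:
  Assets:      Reserves at CB −$798B
  Liabilities: Checkable deposits −$660B, Borrowings from CB −$138B
So the change in currency in circulation is +$660 billion.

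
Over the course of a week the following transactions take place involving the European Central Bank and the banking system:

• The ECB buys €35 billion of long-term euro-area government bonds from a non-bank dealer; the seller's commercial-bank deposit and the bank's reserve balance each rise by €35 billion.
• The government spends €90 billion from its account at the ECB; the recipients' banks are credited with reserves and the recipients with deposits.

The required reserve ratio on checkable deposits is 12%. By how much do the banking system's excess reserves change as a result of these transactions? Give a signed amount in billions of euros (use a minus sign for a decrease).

+€110 billion

Asset purchase (from non-banks) €35 billion: reserves +€35B, deposits +€35B.
Government spending €90 billion: reserves +€90B, deposits +€90B.
Totals: Δreserves = +€125B, Δdeposits = +€125B.
Δrequired reserves = 12% × +€125B = +€15B.
Δexcess reserves = Δreserves − Δrequired = +€125B − (+€15B) = +€110 billion.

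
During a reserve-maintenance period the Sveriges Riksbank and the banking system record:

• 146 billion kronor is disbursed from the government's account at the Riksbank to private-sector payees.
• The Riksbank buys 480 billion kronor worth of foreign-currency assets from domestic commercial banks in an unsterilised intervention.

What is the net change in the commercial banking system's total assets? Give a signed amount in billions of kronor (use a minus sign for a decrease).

+146 billion

Government spending 146 billion kronor: bank balance sheets expand → +146B.
FX purchase 480 billion kronor: just an asset swap on bank balance sheets → 0.
Net: 146 + 0 = +146 billion.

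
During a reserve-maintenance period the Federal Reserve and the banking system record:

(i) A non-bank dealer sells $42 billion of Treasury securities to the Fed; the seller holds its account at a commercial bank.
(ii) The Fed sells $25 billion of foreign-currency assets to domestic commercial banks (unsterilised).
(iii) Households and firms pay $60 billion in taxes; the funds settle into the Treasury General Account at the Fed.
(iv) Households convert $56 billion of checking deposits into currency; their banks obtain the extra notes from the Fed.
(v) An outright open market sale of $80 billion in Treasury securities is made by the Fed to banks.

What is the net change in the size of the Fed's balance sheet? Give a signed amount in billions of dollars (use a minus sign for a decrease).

-$63 billion

Asset purchase (from non-banks) $42 billion: a Fed asset is acquired → +$42B.
FX sale $25 billion: a Fed asset is shed → −$25B.
Government account inflow $60 billion: only the composition of liabilities changes → 0.
Currency withdrawal $56 billion: only the composition of liabilities changes → 0.
OMO sale (to banks) $80 billion: a Fed asset is shed → −$80B.
Net: 42 − 25 + 0 + 0 − 80 = -$63 billion.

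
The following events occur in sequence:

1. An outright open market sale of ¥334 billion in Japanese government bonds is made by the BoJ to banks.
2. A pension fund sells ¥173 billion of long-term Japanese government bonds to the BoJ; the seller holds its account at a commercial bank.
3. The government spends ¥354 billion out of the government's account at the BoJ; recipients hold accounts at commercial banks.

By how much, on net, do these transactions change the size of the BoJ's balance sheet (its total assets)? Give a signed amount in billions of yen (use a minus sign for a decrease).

BoJ balance sheet:
  Assets:      Securities −¥161B
  Liabilities: Bank reserves +¥193B, Government deposits −¥354B
Commercial banking system:
  Assets:      Reserves at CB +¥193B, Securities +¥334B
  Liabilities: Checkable deposits +¥527B
Change in total BoJ assets = -¥161 billion.

-¥161 billion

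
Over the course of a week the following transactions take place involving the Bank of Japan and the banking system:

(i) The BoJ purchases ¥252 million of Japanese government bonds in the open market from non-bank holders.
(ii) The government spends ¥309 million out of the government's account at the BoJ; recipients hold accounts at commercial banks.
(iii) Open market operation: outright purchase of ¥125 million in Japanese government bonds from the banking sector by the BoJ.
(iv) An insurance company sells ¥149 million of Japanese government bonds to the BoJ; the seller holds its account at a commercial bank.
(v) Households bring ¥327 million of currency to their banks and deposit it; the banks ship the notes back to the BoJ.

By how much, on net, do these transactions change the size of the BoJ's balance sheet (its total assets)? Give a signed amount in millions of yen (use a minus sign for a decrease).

+¥526 million

BoJ balance sheet:
  Assets:      Securities +¥526M
  Liabilities: Bank reserves +¥1162M, Currency in circulation −¥327M, Government deposits −¥309M
Commercial banking system:
  Assets:      Reserves at CB +¥1162M, Securities −¥125M
  Liabilities: Checkable deposits +¥1037M
Change in total BoJ assets = +¥526 million.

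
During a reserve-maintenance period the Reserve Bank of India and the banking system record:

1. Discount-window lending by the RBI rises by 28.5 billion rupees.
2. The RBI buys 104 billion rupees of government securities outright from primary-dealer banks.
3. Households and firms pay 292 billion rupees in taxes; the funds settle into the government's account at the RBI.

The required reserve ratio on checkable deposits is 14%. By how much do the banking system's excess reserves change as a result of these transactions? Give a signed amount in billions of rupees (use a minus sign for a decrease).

Discount-window loan 28.5 billion rupees: reserves +28.5B, deposits 0.
OMO purchase (from banks) 104 billion rupees: reserves +104B, deposits 0.
Government account inflow 292 billion rupees: reserves −292B, deposits −292B.
Totals: Δreserves = −159.5B, Δdeposits = −292B.
Δrequired reserves = 14% × −292B = −40.88B.
Δexcess reserves = Δreserves − Δrequired = −159.5B − (−40.88B) = -118.62 billion.

-118.62 billion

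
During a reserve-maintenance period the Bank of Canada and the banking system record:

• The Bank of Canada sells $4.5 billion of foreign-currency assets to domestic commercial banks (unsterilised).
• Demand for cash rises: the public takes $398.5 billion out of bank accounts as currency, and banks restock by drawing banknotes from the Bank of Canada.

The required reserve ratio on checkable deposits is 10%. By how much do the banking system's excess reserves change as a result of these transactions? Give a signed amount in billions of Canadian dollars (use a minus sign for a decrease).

-$363.15 billion

FX sale $4.5 billion: reserves −$4.5B, deposits 0.
Currency withdrawal $398.5 billion: reserves −$398.5B, deposits −$398.5B.
Totals: Δreserves = −$403B, Δdeposits = −$398.5B.
Δrequired reserves = 10% × −$398.5B = −$39.85B.
Δexcess reserves = Δreserves − Δrequired = −$403B − (−$39.85B) = -$363.15 billion.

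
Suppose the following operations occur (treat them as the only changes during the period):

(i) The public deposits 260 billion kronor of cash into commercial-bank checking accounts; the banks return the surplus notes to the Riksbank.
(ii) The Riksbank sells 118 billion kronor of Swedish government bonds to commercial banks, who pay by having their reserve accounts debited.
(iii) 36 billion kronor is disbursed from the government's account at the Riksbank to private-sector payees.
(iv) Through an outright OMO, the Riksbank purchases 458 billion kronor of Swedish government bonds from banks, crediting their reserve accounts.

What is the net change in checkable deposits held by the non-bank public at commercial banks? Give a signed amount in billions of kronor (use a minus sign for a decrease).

+296 billion

Riksbank balance sheet:
  Assets:      Securities +340B
  Liabilities: Bank reserves +636B, Currency in circulation −260B, Government deposits −36B
Commercial banking system:
  Assets:      Reserves at CB +636B, Securities −340B
  Liabilities: Checkable deposits +296B
So the change in checkable deposits held by the non-bank public at commercial banks is +296 billion.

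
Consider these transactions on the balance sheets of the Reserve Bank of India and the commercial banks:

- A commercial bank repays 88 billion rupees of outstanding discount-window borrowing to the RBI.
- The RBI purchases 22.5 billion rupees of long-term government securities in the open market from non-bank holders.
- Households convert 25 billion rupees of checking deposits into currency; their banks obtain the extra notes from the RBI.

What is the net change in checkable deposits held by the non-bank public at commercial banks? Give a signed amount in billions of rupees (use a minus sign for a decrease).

-2.5 billion

RBI balance sheet:
  Assets:      Securities +22.5B, Loans to banks −88B
  Liabilities: Bank reserves −90.5B, Currency in circulation +25B
Commercial banking system:
  Assets:      Reserves at CB −90.5B
  Liabilities: Checkable deposits −2.5B, Borrowings from CB −88B
So the change in checkable deposits held by the non-bank public at commercial banks is -2.5 billion.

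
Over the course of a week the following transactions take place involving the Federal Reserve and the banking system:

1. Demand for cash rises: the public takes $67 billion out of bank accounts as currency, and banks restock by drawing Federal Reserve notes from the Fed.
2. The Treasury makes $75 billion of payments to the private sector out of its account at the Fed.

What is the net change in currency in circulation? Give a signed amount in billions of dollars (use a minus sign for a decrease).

+$67 billion

Currency withdrawal $67 billion: notes leave the central bank → +$67B.
Government spending $75 billion: no currency enters or leaves circulation → 0.
Net: 67 + 0 = +$67 billion.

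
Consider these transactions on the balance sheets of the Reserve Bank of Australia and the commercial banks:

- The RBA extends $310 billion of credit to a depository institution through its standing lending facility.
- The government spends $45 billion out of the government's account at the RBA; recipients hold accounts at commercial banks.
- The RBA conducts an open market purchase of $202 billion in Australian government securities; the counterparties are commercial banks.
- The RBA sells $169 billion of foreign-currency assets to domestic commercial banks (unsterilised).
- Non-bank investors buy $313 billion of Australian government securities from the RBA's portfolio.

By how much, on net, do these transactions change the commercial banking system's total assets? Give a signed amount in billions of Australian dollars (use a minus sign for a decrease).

RBA balance sheet:
  Assets:      Securities −$111B, Loans to banks +$310B, Foreign assets −$169B
  Liabilities: Bank reserves +$75B, Government deposits −$45B
Commercial banking system:
  Assets:      Reserves at CB +$75B, Securities −$202B, Foreign assets +$169B
  Liabilities: Checkable deposits −$268B, Borrowings from CB +$310B
Change in total bank assets = +$42 billion.

+$42 billion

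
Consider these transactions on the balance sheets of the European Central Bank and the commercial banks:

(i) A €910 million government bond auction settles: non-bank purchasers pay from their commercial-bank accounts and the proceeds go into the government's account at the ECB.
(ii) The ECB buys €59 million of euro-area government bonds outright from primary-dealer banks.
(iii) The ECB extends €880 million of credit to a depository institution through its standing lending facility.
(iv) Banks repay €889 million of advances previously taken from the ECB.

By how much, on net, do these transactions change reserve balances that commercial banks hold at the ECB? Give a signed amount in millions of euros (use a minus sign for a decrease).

ECB balance sheet:
  Assets:      Securities +€59M, Loans to banks −€9M
  Liabilities: Bank reserves −€860M, Government deposits +€910M
So the change in reserve balances that commercial banks hold at the ECB is -€860 million.

-€860 million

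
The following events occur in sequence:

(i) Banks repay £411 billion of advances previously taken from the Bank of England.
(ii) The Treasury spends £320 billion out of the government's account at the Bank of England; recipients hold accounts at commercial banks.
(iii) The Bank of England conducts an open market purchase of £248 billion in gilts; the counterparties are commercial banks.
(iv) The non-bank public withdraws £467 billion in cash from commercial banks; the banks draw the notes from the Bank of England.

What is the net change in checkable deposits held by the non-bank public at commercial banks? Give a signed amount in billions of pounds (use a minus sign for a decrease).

-£147 billion

Bank of England balance sheet:
  Assets:      Securities +£248B, Loans to banks −£411B
  Liabilities: Bank reserves −£310B, Currency in circulation +£467B, Government deposits −£320B
Commercial banking system:
  Assets:      Reserves at CB −£310B, Securities −£248B
  Liabilities: Checkable deposits −£147B, Borrowings from CB −£411B
So the change in checkable deposits held by the non-bank public at commercial banks is -£147 billion.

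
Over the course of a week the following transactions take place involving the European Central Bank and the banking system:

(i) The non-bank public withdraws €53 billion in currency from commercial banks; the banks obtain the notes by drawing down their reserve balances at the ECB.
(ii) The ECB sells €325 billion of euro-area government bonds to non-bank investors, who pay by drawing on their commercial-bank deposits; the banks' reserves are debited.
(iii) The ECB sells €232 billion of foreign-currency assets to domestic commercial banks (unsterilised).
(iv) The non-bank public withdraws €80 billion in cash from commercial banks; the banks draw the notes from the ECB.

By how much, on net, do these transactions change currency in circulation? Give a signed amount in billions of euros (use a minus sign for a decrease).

ECB balance sheet:
  Assets:      Securities −€325B, Foreign assets −€232B
  Liabilities: Bank reserves −€690B, Currency in circulation +€133B
Commercial banking system:
  Assets:      Reserves at CB −€690B, Foreign assets +€232B
  Liabilities: Checkable deposits −€458B
So the change in currency in circulation is +€133 billion.

+€133 billion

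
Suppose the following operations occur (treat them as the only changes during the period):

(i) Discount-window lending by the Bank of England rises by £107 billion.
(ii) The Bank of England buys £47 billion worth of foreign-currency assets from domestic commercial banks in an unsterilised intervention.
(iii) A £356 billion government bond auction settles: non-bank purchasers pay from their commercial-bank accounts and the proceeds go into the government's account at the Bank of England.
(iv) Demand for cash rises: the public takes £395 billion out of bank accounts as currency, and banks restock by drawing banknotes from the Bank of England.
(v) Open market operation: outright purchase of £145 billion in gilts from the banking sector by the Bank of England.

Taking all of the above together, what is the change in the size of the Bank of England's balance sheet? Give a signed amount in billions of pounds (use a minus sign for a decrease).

+£299 billion

Bank of England balance sheet:
  Assets:      Securities +£145B, Loans to banks +£107B, Foreign assets +£47B
  Liabilities: Bank reserves −£452B, Currency in circulation +£395B, Government deposits +£356B
Commercial banking system:
  Assets:      Reserves at CB −£452B, Securities −£145B, Foreign assets −£47B
  Liabilities: Checkable deposits −£751B, Borrowings from CB +£107B
Change in total Bank of England assets = +£299 billion.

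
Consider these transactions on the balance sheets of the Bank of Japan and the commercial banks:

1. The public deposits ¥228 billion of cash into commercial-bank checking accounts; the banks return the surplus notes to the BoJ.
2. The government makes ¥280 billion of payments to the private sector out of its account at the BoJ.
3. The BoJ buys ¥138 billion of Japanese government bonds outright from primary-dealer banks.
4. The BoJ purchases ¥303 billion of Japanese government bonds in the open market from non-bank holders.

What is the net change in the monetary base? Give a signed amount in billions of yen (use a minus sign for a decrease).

Currency deposit ¥228 billion: just a shift between currency and reserves — both are base money → 0.
Government spending ¥280 billion: a non-base liability converts back to reserves → +¥280B.
OMO purchase (from banks) ¥138 billion: BoJ balance sheet expands → +¥138B.
Asset purchase (from non-banks) ¥303 billion: BoJ balance sheet expands → +¥303B.
Net: 0 + 280 + 138 + 303 = +¥721 billion.

+¥721 billion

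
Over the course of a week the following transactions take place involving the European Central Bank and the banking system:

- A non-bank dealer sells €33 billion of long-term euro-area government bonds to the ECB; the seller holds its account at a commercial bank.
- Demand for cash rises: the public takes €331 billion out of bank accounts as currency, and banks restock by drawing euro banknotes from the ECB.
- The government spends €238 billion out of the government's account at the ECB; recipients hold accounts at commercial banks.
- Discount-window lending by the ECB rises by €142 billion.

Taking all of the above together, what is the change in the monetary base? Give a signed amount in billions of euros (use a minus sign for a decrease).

Asset purchase (from non-banks) €33 billion: ECB balance sheet expands → +€33B.
Currency withdrawal €331 billion: just a shift between currency and reserves — both are base money → 0.
Government spending €238 billion: a non-base liability converts back to reserves → +€238B.
Discount-window loan €142 billion: ECB balance sheet expands → +€142B.
Net: 33 + 0 + 238 + 142 = +€413 billion.

+€413 billion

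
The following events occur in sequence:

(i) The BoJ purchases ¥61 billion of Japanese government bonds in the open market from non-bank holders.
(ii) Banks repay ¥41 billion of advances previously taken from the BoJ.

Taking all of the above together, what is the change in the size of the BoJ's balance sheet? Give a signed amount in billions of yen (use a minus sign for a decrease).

+¥20 billion

BoJ balance sheet:
  Assets:      Securities +¥61B, Loans to banks −¥41B
  Liabilities: Bank reserves +¥20B
Change in total BoJ assets = +¥20 billion.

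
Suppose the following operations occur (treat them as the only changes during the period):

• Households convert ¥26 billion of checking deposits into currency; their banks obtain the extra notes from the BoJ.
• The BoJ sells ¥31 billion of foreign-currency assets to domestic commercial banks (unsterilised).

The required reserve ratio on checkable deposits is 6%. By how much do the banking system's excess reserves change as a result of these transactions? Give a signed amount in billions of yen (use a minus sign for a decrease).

Currency withdrawal ¥26 billion: reserves −¥26B, deposits −¥26B.
FX sale ¥31 billion: reserves −¥31B, deposits 0.
Totals: Δreserves = −¥57B, Δdeposits = −¥26B.
Δrequired reserves = 6% × −¥26B = −¥1.56B.
Δexcess reserves = Δreserves − Δrequired = −¥57B − (−¥1.56B) = -¥55.44 billion.

-¥55.44 billion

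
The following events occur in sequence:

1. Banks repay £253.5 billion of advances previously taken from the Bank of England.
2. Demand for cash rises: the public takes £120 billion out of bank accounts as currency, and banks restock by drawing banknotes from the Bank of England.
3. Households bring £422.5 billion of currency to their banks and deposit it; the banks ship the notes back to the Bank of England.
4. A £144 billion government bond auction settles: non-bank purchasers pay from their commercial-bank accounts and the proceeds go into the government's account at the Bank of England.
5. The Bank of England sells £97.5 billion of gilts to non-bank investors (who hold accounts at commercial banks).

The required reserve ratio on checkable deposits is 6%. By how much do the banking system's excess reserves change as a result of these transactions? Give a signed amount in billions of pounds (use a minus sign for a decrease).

-£196.16 billion

Discount-window repayment £253.5 billion: reserves −£253.5B, deposits 0.
Currency withdrawal £120 billion: reserves −£120B, deposits −£120B.
Currency deposit £422.5 billion: reserves +£422.5B, deposits +£422.5B.
Government account inflow £144 billion: reserves −£144B, deposits −£144B.
Asset sale (to non-banks) £97.5 billion: reserves −£97.5B, deposits −£97.5B.
Totals: Δreserves = −£192.5B, Δdeposits = +£61B.
Δrequired reserves = 6% × +£61B = +£3.66B.
Δexcess reserves = Δreserves − Δrequired = −£192.5B − (+£3.66B) = -£196.16 billion.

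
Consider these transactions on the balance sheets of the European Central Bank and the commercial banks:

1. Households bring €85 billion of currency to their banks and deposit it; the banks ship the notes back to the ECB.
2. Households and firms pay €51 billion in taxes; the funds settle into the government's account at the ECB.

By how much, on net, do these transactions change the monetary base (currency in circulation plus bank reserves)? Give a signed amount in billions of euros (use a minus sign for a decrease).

-€51 billion

Currency deposit €85 billion: just a shift between currency and reserves — both are base money → 0.
Government account inflow €51 billion: reserves shift to a non-base liability → −€51B.
Net: 0 − 51 = -€51 billion.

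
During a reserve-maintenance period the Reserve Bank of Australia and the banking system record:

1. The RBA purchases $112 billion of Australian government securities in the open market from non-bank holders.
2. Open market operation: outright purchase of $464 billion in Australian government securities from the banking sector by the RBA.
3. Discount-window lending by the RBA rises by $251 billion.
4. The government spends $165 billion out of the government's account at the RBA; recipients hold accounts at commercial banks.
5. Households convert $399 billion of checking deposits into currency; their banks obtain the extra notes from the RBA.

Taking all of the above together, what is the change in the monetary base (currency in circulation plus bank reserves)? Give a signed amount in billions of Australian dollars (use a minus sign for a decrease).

Asset purchase (from non-banks) $112 billion: RBA balance sheet expands → +$112B.
OMO purchase (from banks) $464 billion: RBA balance sheet expands → +$464B.
Discount-window loan $251 billion: RBA balance sheet expands → +$251B.
Government spending $165 billion: a non-base liability converts back to reserves → +$165B.
Currency withdrawal $399 billion: just a shift between currency and reserves — both are base money → 0.
Net: 112 + 464 + 251 + 165 + 0 = +$992 billion.

+$992 billion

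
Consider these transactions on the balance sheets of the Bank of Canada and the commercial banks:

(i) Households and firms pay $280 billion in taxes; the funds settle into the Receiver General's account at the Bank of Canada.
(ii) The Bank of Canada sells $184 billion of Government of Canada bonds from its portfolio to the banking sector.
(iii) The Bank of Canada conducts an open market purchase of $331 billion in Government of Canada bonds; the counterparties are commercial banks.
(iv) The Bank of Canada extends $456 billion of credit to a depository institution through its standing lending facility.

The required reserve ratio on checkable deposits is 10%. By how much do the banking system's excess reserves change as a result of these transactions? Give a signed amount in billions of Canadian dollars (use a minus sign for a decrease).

+$351 billion

Government account inflow $280 billion: reserves −$280B, deposits −$280B.
OMO sale (to banks) $184 billion: reserves −$184B, deposits 0.
OMO purchase (from banks) $331 billion: reserves +$331B, deposits 0.
Discount-window loan $456 billion: reserves +$456B, deposits 0.
Totals: Δreserves = +$323B, Δdeposits = −$280B.
Δrequired reserves = 10% × −$280B = −$28B.
Δexcess reserves = Δreserves − Δrequired = +$323B − (−$28B) = +$351 billion.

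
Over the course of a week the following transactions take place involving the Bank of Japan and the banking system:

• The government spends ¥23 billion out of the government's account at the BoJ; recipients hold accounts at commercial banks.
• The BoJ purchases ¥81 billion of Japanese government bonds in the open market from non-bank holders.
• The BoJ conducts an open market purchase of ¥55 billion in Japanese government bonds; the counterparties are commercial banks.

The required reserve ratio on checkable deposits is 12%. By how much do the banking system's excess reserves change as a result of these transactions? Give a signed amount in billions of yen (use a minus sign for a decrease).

Government spending ¥23 billion: reserves +¥23B, deposits +¥23B.
Asset purchase (from non-banks) ¥81 billion: reserves +¥81B, deposits +¥81B.
OMO purchase (from banks) ¥55 billion: reserves +¥55B, deposits 0.
Totals: Δreserves = +¥159B, Δdeposits = +¥104B.
Δrequired reserves = 12% × +¥104B = +¥12.48B.
Δexcess reserves = Δreserves − Δrequired = +¥159B − (+¥12.48B) = +¥146.52 billion.

+¥146.52 billion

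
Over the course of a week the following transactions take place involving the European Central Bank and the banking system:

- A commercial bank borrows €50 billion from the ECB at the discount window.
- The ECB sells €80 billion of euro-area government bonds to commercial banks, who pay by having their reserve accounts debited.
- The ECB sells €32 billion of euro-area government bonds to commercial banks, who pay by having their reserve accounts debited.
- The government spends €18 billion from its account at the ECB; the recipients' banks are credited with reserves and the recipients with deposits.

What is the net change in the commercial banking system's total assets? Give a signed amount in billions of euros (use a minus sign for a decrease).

+€68 billion

Discount-window loan €50 billion: bank balance sheets expand → +€50B.
OMO sale (to banks) €80 billion: just an asset swap on bank balance sheets → 0.
OMO sale (to banks) €32 billion: just an asset swap on bank balance sheets → 0.
Government spending €18 billion: bank balance sheets expand → +€18B.
Net: 50 + 0 + 0 + 18 = +€68 billion.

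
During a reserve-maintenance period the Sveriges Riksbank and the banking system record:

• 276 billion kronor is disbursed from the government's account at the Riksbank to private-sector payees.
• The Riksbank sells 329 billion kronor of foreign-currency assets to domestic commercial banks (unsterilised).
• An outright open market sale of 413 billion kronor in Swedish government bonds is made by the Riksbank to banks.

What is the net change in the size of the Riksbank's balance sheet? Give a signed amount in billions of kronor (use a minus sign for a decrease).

-742 billion

Riksbank balance sheet:
  Assets:      Securities −413B, Foreign assets −329B
  Liabilities: Bank reserves −466B, Government deposits −276B
Commercial banking system:
  Assets:      Reserves at CB −466B, Securities +413B, Foreign assets +329B
  Liabilities: Checkable deposits +276B
Change in total Riksbank assets = -742 billion.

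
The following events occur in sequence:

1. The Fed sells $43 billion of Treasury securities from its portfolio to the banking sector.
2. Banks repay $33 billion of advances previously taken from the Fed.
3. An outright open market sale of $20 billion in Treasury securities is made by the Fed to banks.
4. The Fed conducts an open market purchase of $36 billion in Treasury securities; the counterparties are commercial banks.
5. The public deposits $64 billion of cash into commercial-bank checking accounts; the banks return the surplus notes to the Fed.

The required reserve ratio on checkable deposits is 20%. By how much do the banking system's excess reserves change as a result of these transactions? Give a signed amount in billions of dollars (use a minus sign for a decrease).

OMO sale (to banks) $43 billion: reserves −$43B, deposits 0.
Discount-window repayment $33 billion: reserves −$33B, deposits 0.
OMO sale (to banks) $20 billion: reserves −$20B, deposits 0.
OMO purchase (from banks) $36 billion: reserves +$36B, deposits 0.
Currency deposit $64 billion: reserves +$64B, deposits +$64B.
Totals: Δreserves = +$4B, Δdeposits = +$64B.
Δrequired reserves = 20% × +$64B = +$12.8B.
Δexcess reserves = Δreserves − Δrequired = +$4B − (+$12.8B) = -$8.8 billion.

-$8.8 billion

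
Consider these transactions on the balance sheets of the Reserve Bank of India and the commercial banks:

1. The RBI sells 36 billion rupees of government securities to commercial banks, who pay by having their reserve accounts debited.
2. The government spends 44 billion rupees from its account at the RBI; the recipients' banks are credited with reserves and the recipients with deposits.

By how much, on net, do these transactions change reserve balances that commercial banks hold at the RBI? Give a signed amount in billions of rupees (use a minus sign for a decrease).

+8 billion

RBI balance sheet:
  Assets:      Securities −36B
  Liabilities: Bank reserves +8B, Government deposits −44B
So the change in reserve balances that commercial banks hold at the RBI is +8 billion.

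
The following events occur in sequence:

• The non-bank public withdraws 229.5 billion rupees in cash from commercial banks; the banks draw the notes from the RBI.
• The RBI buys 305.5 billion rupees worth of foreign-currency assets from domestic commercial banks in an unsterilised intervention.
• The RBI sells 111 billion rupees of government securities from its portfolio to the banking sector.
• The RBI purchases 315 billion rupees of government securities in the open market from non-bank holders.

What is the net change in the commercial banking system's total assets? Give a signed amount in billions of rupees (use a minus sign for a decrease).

Currency withdrawal 229.5 billion rupees: bank balance sheets shrink → −229.5B.
FX purchase 305.5 billion rupees: just an asset swap on bank balance sheets → 0.
OMO sale (to banks) 111 billion rupees: just an asset swap on bank balance sheets → 0.
Asset purchase (from non-banks) 315 billion rupees: bank balance sheets expand → +315B.
Net: −229.5 + 0 + 0 + 315 = +85.5 billion.

+85.5 billion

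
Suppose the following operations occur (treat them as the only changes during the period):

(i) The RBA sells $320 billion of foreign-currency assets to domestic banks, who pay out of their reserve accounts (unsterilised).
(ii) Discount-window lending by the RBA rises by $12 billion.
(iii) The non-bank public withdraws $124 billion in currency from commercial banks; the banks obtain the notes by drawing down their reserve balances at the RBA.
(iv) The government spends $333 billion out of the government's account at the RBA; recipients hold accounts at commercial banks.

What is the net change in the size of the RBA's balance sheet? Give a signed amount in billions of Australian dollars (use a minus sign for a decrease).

-$308 billion

RBA balance sheet:
  Assets:      Loans to banks +$12B, Foreign assets −$320B
  Liabilities: Bank reserves −$99B, Currency in circulation +$124B, Government deposits −$333B
Commercial banking system:
  Assets:      Reserves at CB −$99B, Foreign assets +$320B
  Liabilities: Checkable deposits +$209B, Borrowings from CB +$12B
Change in total RBA assets = -$308 billion.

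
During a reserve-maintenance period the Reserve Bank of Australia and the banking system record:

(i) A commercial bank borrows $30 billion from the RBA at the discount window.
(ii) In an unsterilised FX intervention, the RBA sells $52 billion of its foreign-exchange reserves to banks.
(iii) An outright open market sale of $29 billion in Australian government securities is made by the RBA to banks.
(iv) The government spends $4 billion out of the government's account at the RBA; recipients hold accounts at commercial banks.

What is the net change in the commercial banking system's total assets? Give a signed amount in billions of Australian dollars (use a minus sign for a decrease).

RBA balance sheet:
  Assets:      Securities −$29B, Loans to banks +$30B, Foreign assets −$52B
  Liabilities: Bank reserves −$47B, Government deposits −$4B
Commercial banking system:
  Assets:      Reserves at CB −$47B, Securities +$29B, Foreign assets +$52B
  Liabilities: Checkable deposits +$4B, Borrowings from CB +$30B
Change in total bank assets = +$34 billion.

+$34 billion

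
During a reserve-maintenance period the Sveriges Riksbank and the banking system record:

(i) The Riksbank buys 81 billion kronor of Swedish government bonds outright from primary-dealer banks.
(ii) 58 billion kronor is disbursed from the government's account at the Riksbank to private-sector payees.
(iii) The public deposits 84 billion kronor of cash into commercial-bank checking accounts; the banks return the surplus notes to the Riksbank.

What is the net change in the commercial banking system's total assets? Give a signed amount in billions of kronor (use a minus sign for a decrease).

+142 billion

OMO purchase (from banks) 81 billion kronor: just an asset swap on bank balance sheets → 0.
Government spending 58 billion kronor: bank balance sheets expand → +58B.
Currency deposit 84 billion kronor: bank balance sheets expand → +84B.
Net: 0 + 58 + 84 = +142 billion.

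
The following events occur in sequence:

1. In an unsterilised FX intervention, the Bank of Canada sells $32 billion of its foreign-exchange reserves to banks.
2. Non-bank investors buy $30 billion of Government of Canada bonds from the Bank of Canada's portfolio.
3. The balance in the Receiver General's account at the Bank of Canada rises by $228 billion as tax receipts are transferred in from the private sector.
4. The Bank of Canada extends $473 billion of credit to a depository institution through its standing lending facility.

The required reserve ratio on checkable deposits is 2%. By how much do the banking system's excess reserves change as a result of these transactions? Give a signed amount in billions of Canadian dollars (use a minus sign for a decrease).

+$188.16 billion

FX sale $32 billion: reserves −$32B, deposits 0.
Asset sale (to non-banks) $30 billion: reserves −$30B, deposits −$30B.
Government account inflow $228 billion: reserves −$228B, deposits −$228B.
Discount-window loan $473 billion: reserves +$473B, deposits 0.
Totals: Δreserves = +$183B, Δdeposits = −$258B.
Δrequired reserves = 2% × −$258B = −$5.16B.
Δexcess reserves = Δreserves − Δrequired = +$183B − (−$5.16B) = +$188.16 billion.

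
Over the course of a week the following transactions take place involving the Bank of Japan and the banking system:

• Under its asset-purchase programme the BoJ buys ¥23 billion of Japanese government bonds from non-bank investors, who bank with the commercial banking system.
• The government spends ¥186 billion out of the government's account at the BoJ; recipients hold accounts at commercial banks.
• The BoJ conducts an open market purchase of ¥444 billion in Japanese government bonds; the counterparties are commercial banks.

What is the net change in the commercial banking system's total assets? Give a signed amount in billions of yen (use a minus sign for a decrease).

+¥209 billion

Asset purchase (from non-banks) ¥23 billion: bank balance sheets expand → +¥23B.
Government spending ¥186 billion: bank balance sheets expand → +¥186B.
OMO purchase (from banks) ¥444 billion: just an asset swap on bank balance sheets → 0.
Net: 23 + 186 + 0 = +¥209 billion.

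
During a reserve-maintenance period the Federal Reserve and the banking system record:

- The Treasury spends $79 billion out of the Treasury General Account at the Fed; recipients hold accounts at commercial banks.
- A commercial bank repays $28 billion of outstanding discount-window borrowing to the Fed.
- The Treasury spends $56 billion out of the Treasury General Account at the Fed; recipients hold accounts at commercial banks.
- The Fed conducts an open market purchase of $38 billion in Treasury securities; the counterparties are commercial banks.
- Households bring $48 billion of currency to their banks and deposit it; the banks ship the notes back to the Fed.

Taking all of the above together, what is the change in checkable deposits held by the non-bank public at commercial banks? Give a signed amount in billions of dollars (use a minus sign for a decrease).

Government spending $79 billion: non-bank counterparties' bank balances rise → +$79B.
Discount-window repayment $28 billion: the counterparty is a bank, so public deposits are unchanged → 0.
Government spending $56 billion: non-bank counterparties' bank balances rise → +$56B.
OMO purchase (from banks) $38 billion: the counterparty is a bank, so public deposits are unchanged → 0.
Currency deposit $48 billion: non-bank counterparties' bank balances rise → +$48B.
Net: 79 + 0 + 56 + 0 + 48 = +$183 billion.

+$183 billion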